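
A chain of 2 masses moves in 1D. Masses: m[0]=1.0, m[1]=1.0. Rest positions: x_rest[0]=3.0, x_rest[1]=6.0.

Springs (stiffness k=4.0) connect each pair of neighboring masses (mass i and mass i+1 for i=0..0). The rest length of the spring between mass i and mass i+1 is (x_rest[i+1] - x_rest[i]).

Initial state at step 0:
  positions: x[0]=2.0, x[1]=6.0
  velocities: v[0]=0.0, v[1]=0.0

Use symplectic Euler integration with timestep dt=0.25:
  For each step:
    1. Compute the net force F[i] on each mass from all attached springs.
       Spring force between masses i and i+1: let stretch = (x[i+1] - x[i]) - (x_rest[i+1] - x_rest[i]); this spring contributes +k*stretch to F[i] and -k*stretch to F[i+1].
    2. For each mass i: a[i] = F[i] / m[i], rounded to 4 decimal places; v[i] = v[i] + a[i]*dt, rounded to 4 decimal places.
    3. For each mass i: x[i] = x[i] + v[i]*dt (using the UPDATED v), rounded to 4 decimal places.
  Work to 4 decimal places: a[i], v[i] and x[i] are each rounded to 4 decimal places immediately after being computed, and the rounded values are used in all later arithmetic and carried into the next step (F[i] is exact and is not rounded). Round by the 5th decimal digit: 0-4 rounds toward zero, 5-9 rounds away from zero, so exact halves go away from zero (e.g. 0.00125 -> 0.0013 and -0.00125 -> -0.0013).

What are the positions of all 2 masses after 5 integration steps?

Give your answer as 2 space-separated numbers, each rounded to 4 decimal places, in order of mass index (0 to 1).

Step 0: x=[2.0000 6.0000] v=[0.0000 0.0000]
Step 1: x=[2.2500 5.7500] v=[1.0000 -1.0000]
Step 2: x=[2.6250 5.3750] v=[1.5000 -1.5000]
Step 3: x=[2.9375 5.0625] v=[1.2500 -1.2500]
Step 4: x=[3.0313 4.9688] v=[0.3750 -0.3750]
Step 5: x=[2.8594 5.1407] v=[-0.6875 0.6875]

Answer: 2.8594 5.1407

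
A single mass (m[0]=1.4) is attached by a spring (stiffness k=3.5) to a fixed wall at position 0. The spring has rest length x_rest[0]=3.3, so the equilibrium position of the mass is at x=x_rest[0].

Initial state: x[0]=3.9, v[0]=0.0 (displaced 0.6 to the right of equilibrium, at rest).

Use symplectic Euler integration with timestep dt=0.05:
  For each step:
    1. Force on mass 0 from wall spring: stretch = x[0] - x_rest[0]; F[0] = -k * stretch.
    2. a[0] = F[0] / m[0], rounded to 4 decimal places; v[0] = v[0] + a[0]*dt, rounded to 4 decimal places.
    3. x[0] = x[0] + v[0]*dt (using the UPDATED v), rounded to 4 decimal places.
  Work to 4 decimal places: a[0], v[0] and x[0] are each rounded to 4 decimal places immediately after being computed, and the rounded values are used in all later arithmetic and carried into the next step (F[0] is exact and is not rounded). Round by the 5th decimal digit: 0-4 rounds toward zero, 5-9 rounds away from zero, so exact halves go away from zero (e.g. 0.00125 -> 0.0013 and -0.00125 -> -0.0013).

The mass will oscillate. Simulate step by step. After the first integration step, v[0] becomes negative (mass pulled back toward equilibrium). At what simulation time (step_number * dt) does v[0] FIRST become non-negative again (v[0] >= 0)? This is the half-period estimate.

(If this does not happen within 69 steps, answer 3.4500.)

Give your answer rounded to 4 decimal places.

Step 0: x=[3.9000] v=[0.0000]
Step 1: x=[3.8963] v=[-0.0750]
Step 2: x=[3.8888] v=[-0.1495]
Step 3: x=[3.8776] v=[-0.2231]
Step 4: x=[3.8628] v=[-0.2953]
Step 5: x=[3.8445] v=[-0.3657]
Step 6: x=[3.8228] v=[-0.4338]
Step 7: x=[3.7978] v=[-0.4992]
Step 8: x=[3.7697] v=[-0.5614]
Step 9: x=[3.7387] v=[-0.6201]
Step 10: x=[3.7050] v=[-0.6749]
Step 11: x=[3.6687] v=[-0.7255]
Step 12: x=[3.6301] v=[-0.7716]
Step 13: x=[3.5895] v=[-0.8129]
Step 14: x=[3.5470] v=[-0.8491]
Step 15: x=[3.5030] v=[-0.8800]
Step 16: x=[3.4577] v=[-0.9054]
Step 17: x=[3.4114] v=[-0.9251]
Step 18: x=[3.3645] v=[-0.9390]
Step 19: x=[3.3171] v=[-0.9471]
Step 20: x=[3.2696] v=[-0.9492]
Step 21: x=[3.2223] v=[-0.9454]
Step 22: x=[3.1755] v=[-0.9357]
Step 23: x=[3.1295] v=[-0.9201]
Step 24: x=[3.0846] v=[-0.8988]
Step 25: x=[3.0410] v=[-0.8719]
Step 26: x=[2.9990] v=[-0.8395]
Step 27: x=[2.9589] v=[-0.8019]
Step 28: x=[2.9209] v=[-0.7593]
Step 29: x=[2.8853] v=[-0.7119]
Step 30: x=[2.8523] v=[-0.6601]
Step 31: x=[2.8221] v=[-0.6041]
Step 32: x=[2.7949] v=[-0.5444]
Step 33: x=[2.7708] v=[-0.4813]
Step 34: x=[2.7500] v=[-0.4152]
Step 35: x=[2.7327] v=[-0.3465]
Step 36: x=[2.7189] v=[-0.2756]
Step 37: x=[2.7088] v=[-0.2030]
Step 38: x=[2.7023] v=[-0.1291]
Step 39: x=[2.6996] v=[-0.0544]
Step 40: x=[2.7006] v=[0.0207]
First v>=0 after going negative at step 40, time=2.0000

Answer: 2.0000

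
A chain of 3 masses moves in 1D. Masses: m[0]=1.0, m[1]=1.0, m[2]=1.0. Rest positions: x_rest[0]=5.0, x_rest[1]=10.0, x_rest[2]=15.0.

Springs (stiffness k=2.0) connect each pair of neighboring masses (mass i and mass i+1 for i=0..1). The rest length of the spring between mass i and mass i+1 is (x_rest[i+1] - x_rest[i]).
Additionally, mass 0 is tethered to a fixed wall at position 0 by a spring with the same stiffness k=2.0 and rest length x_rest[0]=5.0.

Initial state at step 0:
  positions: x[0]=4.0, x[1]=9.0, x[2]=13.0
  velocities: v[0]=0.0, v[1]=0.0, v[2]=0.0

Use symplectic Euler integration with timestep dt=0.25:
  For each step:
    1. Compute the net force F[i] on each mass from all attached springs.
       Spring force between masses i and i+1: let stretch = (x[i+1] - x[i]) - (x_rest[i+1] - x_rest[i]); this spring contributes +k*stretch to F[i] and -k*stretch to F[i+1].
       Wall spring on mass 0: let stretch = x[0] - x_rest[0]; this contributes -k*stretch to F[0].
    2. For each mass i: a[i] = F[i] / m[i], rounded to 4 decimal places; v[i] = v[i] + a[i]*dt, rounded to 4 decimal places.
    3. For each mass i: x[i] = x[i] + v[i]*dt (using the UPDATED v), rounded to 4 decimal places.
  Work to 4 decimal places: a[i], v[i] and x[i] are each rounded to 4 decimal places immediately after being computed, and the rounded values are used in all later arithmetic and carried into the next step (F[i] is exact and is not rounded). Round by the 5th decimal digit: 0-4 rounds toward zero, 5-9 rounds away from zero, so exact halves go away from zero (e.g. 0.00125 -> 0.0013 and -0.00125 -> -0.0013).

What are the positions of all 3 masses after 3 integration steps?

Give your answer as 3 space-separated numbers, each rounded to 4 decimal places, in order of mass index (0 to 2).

Step 0: x=[4.0000 9.0000 13.0000] v=[0.0000 0.0000 0.0000]
Step 1: x=[4.1250 8.8750 13.1250] v=[0.5000 -0.5000 0.5000]
Step 2: x=[4.3281 8.6875 13.3438] v=[0.8125 -0.7500 0.8750]
Step 3: x=[4.5352 8.5371 13.6055] v=[0.8282 -0.6016 1.0469]

Answer: 4.5352 8.5371 13.6055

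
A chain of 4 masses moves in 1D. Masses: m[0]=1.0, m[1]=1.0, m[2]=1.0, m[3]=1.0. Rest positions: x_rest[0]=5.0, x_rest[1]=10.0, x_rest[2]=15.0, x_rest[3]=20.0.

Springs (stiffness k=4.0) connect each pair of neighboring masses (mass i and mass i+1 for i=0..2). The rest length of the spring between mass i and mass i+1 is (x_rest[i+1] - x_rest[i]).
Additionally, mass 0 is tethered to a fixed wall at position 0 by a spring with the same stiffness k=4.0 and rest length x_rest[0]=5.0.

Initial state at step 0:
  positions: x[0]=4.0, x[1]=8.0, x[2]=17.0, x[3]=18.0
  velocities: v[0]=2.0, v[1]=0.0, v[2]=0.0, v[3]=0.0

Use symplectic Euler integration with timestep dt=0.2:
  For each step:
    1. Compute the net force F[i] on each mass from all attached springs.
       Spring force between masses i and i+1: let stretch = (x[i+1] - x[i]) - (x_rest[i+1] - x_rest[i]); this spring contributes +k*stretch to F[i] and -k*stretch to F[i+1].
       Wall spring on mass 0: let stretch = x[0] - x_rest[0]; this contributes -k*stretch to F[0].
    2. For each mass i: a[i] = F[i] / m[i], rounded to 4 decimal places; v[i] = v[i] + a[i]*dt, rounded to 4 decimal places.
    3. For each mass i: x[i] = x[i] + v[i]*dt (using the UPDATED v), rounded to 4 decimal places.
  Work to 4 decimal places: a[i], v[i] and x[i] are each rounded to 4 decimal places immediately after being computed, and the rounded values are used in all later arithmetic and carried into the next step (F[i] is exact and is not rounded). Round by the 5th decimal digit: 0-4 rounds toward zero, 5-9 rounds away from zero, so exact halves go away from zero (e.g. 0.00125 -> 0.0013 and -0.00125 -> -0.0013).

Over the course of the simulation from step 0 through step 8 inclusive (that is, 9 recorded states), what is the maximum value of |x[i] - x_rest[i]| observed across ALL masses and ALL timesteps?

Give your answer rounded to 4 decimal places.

Step 0: x=[4.0000 8.0000 17.0000 18.0000] v=[2.0000 0.0000 0.0000 0.0000]
Step 1: x=[4.4000 8.8000 15.7200 18.6400] v=[2.0000 4.0000 -6.4000 3.2000]
Step 2: x=[4.8000 10.0032 13.8000 19.6128] v=[2.0000 6.0160 -9.6000 4.8640]
Step 3: x=[5.2645 10.9814 12.2026 20.4556] v=[2.3226 4.8909 -7.9872 4.2138]
Step 4: x=[5.8014 11.2403 11.7302 20.7779] v=[2.6845 1.2943 -2.3618 1.6114]
Step 5: x=[6.2803 10.7073 12.6271 20.4525] v=[2.3945 -2.6649 4.4844 -1.6268]
Step 6: x=[6.4627 9.7732 14.4689 19.6751] v=[0.9119 -4.6707 9.2089 -3.8871]
Step 7: x=[6.1407 9.0607 16.3924 18.8647] v=[-1.6099 -3.5625 9.6173 -4.0521]
Step 8: x=[5.3034 9.0541 17.5384 18.4587] v=[-4.1865 -0.0331 5.7298 -2.0299]
Max displacement = 3.2698

Answer: 3.2698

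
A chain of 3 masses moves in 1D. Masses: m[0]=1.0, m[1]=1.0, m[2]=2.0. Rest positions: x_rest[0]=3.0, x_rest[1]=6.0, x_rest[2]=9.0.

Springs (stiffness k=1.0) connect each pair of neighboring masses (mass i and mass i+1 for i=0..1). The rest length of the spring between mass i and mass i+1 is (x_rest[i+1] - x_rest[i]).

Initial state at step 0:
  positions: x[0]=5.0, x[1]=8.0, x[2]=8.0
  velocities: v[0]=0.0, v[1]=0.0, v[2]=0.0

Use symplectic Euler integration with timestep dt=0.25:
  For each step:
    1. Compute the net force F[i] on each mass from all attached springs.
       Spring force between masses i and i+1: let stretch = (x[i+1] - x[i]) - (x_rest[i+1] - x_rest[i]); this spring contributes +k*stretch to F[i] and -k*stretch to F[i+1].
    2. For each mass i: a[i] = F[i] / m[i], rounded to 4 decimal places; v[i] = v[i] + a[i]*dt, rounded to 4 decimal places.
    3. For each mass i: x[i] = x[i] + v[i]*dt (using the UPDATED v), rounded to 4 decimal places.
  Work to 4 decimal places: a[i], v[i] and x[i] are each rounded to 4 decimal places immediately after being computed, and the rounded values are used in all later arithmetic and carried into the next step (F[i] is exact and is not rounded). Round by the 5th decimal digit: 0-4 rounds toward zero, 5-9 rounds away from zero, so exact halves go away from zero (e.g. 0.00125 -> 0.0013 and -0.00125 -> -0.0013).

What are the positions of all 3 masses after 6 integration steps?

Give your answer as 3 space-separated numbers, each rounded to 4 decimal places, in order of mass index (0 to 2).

Answer: 4.3748 5.7349 9.4454

Derivation:
Step 0: x=[5.0000 8.0000 8.0000] v=[0.0000 0.0000 0.0000]
Step 1: x=[5.0000 7.8125 8.0938] v=[0.0000 -0.7500 0.3750]
Step 2: x=[4.9883 7.4668 8.2725] v=[-0.0469 -1.3828 0.7149]
Step 3: x=[4.9440 7.0166 8.5198] v=[-0.1773 -1.8010 0.9892]
Step 4: x=[4.8417 6.5308 8.8139] v=[-0.4092 -1.9434 1.1763]
Step 5: x=[4.6575 6.0821 9.1304] v=[-0.7369 -1.7949 1.2659]
Step 6: x=[4.3748 5.7349 9.4454] v=[-1.1308 -1.3890 1.2599]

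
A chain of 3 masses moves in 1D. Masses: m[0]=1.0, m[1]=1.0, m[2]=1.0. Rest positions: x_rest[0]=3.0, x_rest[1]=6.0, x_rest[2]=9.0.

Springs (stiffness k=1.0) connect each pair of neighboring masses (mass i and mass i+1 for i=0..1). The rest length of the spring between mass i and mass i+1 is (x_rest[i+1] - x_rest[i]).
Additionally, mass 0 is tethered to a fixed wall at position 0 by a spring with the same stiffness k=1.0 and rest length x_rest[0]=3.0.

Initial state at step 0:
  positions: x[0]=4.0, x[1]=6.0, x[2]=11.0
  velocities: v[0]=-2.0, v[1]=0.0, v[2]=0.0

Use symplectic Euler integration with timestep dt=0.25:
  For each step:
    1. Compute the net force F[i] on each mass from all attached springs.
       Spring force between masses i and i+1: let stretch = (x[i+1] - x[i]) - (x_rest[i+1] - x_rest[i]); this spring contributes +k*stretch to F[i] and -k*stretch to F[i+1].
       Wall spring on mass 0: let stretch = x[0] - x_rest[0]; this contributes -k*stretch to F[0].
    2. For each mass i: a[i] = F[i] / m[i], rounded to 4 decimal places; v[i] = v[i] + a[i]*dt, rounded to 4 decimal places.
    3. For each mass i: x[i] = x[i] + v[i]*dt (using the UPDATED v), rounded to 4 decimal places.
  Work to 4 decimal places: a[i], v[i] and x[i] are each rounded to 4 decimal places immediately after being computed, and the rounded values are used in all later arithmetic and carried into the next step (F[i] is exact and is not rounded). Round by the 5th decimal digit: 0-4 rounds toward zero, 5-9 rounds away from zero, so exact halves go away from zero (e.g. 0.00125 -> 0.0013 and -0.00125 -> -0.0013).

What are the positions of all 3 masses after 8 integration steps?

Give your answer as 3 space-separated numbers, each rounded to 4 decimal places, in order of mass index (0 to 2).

Answer: 2.3595 6.3167 8.9061

Derivation:
Step 0: x=[4.0000 6.0000 11.0000] v=[-2.0000 0.0000 0.0000]
Step 1: x=[3.3750 6.1875 10.8750] v=[-2.5000 0.7500 -0.5000]
Step 2: x=[2.7149 6.4922 10.6445] v=[-2.6406 1.2188 -0.9219]
Step 3: x=[2.1212 6.8204 10.3420] v=[-2.3750 1.3126 -1.2100]
Step 4: x=[1.6886 7.0750 10.0069] v=[-1.7305 1.0182 -1.3404]
Step 5: x=[1.4871 7.1762 9.6761] v=[-0.8061 0.4046 -1.3234]
Step 6: x=[1.5482 7.0780 9.3765] v=[0.2444 -0.3927 -1.1984]
Step 7: x=[1.8582 6.7779 9.1208] v=[1.2398 -1.2005 -1.0230]
Step 8: x=[2.3595 6.3167 8.9061] v=[2.0052 -1.8447 -0.8587]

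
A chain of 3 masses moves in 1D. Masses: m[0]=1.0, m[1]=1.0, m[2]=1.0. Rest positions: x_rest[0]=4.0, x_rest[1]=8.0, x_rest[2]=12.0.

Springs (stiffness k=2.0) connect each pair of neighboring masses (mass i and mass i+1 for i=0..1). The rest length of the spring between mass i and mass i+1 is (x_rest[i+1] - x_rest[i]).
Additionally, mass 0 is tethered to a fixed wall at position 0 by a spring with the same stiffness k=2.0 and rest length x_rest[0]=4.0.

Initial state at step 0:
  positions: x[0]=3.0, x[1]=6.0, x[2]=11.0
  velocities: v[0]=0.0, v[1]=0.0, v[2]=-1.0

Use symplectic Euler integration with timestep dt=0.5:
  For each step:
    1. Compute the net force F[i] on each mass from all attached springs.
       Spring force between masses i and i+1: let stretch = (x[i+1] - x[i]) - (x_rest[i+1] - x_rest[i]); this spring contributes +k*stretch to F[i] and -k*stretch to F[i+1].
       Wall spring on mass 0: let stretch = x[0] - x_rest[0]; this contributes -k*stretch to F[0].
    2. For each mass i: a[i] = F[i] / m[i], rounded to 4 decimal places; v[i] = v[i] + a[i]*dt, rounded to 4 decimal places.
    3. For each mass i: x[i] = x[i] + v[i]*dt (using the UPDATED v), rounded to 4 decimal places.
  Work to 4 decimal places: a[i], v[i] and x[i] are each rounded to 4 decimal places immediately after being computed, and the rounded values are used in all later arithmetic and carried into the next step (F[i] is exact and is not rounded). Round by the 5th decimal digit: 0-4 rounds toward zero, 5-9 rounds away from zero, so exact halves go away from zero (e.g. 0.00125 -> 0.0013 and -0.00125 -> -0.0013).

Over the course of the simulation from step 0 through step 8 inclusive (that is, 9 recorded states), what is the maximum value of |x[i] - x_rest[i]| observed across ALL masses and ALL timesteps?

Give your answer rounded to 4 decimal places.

Step 0: x=[3.0000 6.0000 11.0000] v=[0.0000 0.0000 -1.0000]
Step 1: x=[3.0000 7.0000 10.0000] v=[0.0000 2.0000 -2.0000]
Step 2: x=[3.5000 7.5000 9.5000] v=[1.0000 1.0000 -1.0000]
Step 3: x=[4.2500 7.0000 10.0000] v=[1.5000 -1.0000 1.0000]
Step 4: x=[4.2500 6.6250 11.0000] v=[0.0000 -0.7500 2.0000]
Step 5: x=[3.3125 7.2500 11.8125] v=[-1.8750 1.2500 1.6250]
Step 6: x=[2.6875 8.1875 12.3438] v=[-1.2500 1.8750 1.0625]
Step 7: x=[3.4688 8.4532 12.7969] v=[1.5625 0.5313 0.9062]
Step 8: x=[5.0079 8.3985 13.0782] v=[3.0781 -0.1094 0.5625]
Max displacement = 2.5000

Answer: 2.5000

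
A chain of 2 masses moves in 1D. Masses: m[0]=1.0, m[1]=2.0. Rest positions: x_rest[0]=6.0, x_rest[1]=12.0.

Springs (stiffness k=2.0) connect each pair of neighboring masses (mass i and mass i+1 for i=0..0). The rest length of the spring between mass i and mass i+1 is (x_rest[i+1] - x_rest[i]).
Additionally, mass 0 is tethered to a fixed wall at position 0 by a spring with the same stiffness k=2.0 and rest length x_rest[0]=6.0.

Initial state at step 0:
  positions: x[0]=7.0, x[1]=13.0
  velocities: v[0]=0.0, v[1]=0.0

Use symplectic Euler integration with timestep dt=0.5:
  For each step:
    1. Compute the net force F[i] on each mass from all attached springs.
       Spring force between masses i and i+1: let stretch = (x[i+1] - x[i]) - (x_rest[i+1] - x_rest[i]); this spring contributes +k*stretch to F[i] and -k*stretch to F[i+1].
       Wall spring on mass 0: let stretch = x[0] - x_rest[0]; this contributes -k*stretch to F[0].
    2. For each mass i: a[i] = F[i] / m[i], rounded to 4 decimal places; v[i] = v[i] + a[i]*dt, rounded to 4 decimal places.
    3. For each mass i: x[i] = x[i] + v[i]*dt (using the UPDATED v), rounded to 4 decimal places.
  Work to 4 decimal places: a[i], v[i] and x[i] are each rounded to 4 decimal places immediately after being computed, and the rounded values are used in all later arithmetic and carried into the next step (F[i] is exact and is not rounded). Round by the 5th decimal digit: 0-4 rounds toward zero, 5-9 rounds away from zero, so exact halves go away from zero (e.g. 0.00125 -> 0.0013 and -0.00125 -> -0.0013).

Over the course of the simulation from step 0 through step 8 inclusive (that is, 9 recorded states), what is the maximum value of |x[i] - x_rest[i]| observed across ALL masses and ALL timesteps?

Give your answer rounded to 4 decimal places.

Answer: 1.0420

Derivation:
Step 0: x=[7.0000 13.0000] v=[0.0000 0.0000]
Step 1: x=[6.5000 13.0000] v=[-1.0000 0.0000]
Step 2: x=[6.0000 12.8750] v=[-1.0000 -0.2500]
Step 3: x=[5.9375 12.5313] v=[-0.1250 -0.6875]
Step 4: x=[6.2032 12.0391] v=[0.5313 -0.9844]
Step 5: x=[6.2852 11.5879] v=[0.1640 -0.9024]
Step 6: x=[5.8760 11.3110] v=[-0.8185 -0.5538]
Step 7: x=[5.2463 11.1754] v=[-1.2595 -0.2713]
Step 8: x=[4.9580 11.0575] v=[-0.5767 -0.2359]
Max displacement = 1.0420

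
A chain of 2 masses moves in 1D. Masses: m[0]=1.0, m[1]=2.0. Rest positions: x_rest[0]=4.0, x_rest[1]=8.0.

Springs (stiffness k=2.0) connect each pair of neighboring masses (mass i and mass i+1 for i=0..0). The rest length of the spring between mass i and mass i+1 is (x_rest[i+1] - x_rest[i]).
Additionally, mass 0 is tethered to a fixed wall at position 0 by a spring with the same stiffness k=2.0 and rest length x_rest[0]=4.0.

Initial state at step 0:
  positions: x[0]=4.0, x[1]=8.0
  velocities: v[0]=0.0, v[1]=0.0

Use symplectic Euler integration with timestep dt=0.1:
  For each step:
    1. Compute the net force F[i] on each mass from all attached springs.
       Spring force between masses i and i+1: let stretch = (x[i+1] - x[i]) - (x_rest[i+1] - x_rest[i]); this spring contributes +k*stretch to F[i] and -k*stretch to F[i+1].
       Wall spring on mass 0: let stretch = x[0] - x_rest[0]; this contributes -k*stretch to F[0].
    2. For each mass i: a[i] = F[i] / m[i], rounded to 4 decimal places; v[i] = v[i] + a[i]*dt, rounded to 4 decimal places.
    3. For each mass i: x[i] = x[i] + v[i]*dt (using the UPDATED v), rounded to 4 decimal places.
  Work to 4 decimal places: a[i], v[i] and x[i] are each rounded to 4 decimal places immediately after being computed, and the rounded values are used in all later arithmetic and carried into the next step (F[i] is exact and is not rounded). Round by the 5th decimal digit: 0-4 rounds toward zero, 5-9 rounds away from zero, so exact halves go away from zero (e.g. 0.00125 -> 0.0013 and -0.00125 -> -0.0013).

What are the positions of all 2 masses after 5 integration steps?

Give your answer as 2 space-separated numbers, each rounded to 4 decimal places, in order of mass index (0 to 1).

Step 0: x=[4.0000 8.0000] v=[0.0000 0.0000]
Step 1: x=[4.0000 8.0000] v=[0.0000 0.0000]
Step 2: x=[4.0000 8.0000] v=[0.0000 0.0000]
Step 3: x=[4.0000 8.0000] v=[0.0000 0.0000]
Step 4: x=[4.0000 8.0000] v=[0.0000 0.0000]
Step 5: x=[4.0000 8.0000] v=[0.0000 0.0000]

Answer: 4.0000 8.0000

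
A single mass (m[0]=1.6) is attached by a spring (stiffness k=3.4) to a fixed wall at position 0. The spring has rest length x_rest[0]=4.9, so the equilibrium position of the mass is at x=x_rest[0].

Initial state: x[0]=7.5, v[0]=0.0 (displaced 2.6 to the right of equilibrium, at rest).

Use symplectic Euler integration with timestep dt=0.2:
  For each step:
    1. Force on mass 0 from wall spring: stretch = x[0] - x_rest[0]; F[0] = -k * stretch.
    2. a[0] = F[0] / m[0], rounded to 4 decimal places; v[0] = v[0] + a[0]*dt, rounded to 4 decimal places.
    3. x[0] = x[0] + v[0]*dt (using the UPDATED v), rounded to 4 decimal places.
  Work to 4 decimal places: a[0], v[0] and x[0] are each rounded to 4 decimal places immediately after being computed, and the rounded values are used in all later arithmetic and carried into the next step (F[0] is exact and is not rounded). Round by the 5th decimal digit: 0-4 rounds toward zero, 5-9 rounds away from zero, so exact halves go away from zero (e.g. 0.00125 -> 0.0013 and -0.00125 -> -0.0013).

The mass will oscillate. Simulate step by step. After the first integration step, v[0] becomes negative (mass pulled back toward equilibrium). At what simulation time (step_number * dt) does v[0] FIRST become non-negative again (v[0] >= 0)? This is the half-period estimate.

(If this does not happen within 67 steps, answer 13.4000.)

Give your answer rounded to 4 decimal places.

Answer: 2.2000

Derivation:
Step 0: x=[7.5000] v=[0.0000]
Step 1: x=[7.2790] v=[-1.1050]
Step 2: x=[6.8558] v=[-2.1161]
Step 3: x=[6.2663] v=[-2.9473]
Step 4: x=[5.5607] v=[-3.5280]
Step 5: x=[4.7989] v=[-3.8088]
Step 6: x=[4.0457] v=[-3.7658]
Step 7: x=[3.3652] v=[-3.4027]
Step 8: x=[2.8151] v=[-2.7504]
Step 9: x=[2.4422] v=[-1.8643]
Step 10: x=[2.2783] v=[-0.8197]
Step 11: x=[2.3372] v=[0.2945]
First v>=0 after going negative at step 11, time=2.2000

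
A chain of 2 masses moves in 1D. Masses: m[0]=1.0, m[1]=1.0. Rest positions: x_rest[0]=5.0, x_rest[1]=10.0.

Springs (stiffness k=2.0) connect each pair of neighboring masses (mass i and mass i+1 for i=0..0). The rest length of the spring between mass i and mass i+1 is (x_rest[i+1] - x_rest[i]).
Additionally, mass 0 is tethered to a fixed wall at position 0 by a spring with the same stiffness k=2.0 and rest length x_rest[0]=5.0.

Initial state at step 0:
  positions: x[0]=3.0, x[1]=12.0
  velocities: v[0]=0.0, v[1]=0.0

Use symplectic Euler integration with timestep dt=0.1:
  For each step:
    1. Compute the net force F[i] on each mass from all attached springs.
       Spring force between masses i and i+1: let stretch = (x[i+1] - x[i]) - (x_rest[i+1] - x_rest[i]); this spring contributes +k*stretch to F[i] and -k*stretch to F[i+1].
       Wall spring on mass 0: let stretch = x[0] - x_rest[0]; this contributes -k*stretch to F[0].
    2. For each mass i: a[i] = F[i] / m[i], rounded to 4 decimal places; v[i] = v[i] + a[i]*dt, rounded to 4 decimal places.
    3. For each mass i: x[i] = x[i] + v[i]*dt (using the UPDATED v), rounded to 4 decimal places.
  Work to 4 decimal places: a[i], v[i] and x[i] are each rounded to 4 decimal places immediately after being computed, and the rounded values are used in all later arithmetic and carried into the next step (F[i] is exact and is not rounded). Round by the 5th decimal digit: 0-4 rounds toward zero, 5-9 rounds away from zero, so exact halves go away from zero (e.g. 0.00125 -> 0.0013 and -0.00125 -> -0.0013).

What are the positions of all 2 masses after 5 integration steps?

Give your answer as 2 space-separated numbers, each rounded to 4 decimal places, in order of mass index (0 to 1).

Answer: 4.5852 10.9343

Derivation:
Step 0: x=[3.0000 12.0000] v=[0.0000 0.0000]
Step 1: x=[3.1200 11.9200] v=[1.2000 -0.8000]
Step 2: x=[3.3536 11.7640] v=[2.3360 -1.5600]
Step 3: x=[3.6883 11.5398] v=[3.3474 -2.2421]
Step 4: x=[4.1063 11.2586] v=[4.1800 -2.8124]
Step 5: x=[4.5852 10.9343] v=[4.7892 -3.2429]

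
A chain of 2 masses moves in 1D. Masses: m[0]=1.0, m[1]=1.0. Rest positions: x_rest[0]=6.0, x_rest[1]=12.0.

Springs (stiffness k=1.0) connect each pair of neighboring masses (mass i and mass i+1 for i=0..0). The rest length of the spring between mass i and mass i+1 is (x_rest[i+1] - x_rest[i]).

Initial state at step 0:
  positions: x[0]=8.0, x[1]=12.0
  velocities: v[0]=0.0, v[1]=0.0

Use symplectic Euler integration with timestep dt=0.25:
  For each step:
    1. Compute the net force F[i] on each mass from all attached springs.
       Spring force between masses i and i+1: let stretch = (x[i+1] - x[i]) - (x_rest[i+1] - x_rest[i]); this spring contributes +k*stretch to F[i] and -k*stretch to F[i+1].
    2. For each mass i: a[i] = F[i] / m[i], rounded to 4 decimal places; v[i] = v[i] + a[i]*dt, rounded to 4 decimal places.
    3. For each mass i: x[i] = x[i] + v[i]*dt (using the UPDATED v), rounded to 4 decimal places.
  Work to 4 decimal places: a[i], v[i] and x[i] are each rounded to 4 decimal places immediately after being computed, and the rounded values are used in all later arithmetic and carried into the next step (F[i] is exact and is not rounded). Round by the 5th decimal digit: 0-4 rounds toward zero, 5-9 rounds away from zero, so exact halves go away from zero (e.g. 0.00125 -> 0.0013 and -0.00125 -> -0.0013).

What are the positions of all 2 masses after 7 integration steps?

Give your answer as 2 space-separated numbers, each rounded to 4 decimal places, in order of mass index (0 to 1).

Step 0: x=[8.0000 12.0000] v=[0.0000 0.0000]
Step 1: x=[7.8750 12.1250] v=[-0.5000 0.5000]
Step 2: x=[7.6406 12.3594] v=[-0.9375 0.9375]
Step 3: x=[7.3262 12.6739] v=[-1.2578 1.2578]
Step 4: x=[6.9710 13.0291] v=[-1.4209 1.4209]
Step 5: x=[6.6194 13.3807] v=[-1.4064 1.4064]
Step 6: x=[6.3154 13.6847] v=[-1.2161 1.2161]
Step 7: x=[6.0970 13.9032] v=[-0.8738 0.8738]

Answer: 6.0970 13.9032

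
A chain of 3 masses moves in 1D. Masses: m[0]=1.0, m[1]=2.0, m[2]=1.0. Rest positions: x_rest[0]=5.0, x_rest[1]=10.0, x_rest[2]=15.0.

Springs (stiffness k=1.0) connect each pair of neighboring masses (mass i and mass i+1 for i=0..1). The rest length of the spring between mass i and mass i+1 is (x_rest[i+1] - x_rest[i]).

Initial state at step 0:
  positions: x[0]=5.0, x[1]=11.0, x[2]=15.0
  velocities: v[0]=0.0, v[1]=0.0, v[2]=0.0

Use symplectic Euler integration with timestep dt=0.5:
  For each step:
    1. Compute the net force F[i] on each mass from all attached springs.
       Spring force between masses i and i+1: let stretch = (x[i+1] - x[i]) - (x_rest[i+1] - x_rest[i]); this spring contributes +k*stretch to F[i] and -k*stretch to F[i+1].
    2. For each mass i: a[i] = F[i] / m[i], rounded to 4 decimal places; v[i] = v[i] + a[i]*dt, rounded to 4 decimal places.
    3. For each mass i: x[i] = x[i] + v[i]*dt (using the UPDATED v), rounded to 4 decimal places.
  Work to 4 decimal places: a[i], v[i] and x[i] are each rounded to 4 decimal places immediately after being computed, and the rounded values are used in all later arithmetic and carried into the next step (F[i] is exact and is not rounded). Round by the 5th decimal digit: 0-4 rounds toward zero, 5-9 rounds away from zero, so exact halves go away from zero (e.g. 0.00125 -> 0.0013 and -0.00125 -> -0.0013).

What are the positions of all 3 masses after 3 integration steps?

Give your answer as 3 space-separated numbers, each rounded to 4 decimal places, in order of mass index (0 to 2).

Step 0: x=[5.0000 11.0000 15.0000] v=[0.0000 0.0000 0.0000]
Step 1: x=[5.2500 10.7500 15.2500] v=[0.5000 -0.5000 0.5000]
Step 2: x=[5.6250 10.3750 15.6250] v=[0.7500 -0.7500 0.7500]
Step 3: x=[5.9375 10.0625 15.9375] v=[0.6250 -0.6250 0.6250]

Answer: 5.9375 10.0625 15.9375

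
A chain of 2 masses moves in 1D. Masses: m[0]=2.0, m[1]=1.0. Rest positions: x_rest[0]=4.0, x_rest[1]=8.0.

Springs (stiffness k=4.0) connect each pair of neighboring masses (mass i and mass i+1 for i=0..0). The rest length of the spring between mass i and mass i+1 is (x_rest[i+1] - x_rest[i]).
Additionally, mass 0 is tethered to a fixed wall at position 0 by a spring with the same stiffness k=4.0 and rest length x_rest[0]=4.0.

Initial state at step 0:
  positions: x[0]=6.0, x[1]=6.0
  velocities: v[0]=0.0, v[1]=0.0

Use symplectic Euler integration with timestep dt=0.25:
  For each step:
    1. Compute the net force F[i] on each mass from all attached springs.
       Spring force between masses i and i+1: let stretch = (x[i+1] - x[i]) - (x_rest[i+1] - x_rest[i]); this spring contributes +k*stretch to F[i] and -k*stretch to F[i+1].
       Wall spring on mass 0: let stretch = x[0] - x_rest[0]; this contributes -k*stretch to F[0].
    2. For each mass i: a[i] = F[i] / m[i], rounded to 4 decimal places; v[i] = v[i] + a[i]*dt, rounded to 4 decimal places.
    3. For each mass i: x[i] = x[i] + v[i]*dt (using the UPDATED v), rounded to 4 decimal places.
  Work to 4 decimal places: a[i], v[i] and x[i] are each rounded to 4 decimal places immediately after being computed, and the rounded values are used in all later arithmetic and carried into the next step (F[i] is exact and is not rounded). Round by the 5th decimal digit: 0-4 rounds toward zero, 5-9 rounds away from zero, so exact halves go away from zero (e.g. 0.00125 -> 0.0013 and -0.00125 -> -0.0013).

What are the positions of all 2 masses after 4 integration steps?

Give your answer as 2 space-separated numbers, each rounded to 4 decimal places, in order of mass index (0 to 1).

Step 0: x=[6.0000 6.0000] v=[0.0000 0.0000]
Step 1: x=[5.2500 7.0000] v=[-3.0000 4.0000]
Step 2: x=[4.0625 8.5625] v=[-4.7500 6.2500]
Step 3: x=[2.9297 10.0000] v=[-4.5313 5.7500]
Step 4: x=[2.3145 10.6699] v=[-2.4610 2.6797]

Answer: 2.3145 10.6699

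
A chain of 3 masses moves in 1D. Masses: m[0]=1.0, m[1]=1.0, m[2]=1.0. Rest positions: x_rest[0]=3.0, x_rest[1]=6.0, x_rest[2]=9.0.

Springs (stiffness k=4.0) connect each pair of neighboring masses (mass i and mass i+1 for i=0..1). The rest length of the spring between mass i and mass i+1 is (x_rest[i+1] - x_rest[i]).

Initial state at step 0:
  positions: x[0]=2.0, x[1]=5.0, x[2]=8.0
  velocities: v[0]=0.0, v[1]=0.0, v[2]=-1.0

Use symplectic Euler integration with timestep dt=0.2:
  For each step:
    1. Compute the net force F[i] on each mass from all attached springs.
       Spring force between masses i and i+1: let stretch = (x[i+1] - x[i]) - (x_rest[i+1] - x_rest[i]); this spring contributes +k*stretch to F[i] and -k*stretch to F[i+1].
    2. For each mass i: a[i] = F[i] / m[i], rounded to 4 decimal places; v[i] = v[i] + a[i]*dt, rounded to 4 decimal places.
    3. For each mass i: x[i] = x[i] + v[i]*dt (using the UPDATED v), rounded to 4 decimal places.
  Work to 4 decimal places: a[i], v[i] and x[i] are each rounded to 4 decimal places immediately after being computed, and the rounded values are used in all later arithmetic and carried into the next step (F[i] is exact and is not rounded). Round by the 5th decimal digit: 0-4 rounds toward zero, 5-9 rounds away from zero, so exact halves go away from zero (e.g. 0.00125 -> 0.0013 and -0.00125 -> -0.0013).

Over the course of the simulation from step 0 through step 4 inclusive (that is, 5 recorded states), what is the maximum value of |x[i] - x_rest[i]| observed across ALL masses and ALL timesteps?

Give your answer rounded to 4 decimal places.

Answer: 1.5373

Derivation:
Step 0: x=[2.0000 5.0000 8.0000] v=[0.0000 0.0000 -1.0000]
Step 1: x=[2.0000 5.0000 7.8000] v=[0.0000 0.0000 -1.0000]
Step 2: x=[2.0000 4.9680 7.6320] v=[0.0000 -0.1600 -0.8400]
Step 3: x=[1.9949 4.8874 7.5178] v=[-0.0256 -0.4032 -0.5712]
Step 4: x=[1.9726 4.7648 7.4627] v=[-0.1116 -0.6129 -0.2755]
Max displacement = 1.5373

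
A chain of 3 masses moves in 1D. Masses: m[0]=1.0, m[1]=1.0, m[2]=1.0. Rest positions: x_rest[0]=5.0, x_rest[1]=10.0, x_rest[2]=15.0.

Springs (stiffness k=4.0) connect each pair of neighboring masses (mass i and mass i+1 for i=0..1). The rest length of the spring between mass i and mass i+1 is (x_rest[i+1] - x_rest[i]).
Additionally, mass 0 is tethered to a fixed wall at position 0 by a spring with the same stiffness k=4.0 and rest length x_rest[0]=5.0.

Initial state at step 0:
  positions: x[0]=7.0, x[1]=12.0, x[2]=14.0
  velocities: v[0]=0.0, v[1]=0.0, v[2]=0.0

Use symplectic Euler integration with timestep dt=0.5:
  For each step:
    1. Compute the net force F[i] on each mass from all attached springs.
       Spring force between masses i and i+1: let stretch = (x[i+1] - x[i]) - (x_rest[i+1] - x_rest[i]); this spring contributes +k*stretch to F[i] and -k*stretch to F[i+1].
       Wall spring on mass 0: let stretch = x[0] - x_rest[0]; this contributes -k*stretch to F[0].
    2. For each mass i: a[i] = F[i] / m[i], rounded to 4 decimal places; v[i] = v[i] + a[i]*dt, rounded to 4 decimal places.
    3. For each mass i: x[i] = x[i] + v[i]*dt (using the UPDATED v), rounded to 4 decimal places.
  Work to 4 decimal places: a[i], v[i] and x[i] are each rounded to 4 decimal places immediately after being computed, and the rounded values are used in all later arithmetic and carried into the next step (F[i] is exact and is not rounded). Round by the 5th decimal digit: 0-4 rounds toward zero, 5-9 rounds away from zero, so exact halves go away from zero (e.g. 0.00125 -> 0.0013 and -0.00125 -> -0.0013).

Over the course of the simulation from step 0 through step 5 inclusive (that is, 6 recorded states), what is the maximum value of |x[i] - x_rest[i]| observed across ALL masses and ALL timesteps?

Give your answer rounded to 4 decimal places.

Step 0: x=[7.0000 12.0000 14.0000] v=[0.0000 0.0000 0.0000]
Step 1: x=[5.0000 9.0000 17.0000] v=[-4.0000 -6.0000 6.0000]
Step 2: x=[2.0000 10.0000 17.0000] v=[-6.0000 2.0000 0.0000]
Step 3: x=[5.0000 10.0000 15.0000] v=[6.0000 0.0000 -4.0000]
Step 4: x=[8.0000 10.0000 13.0000] v=[6.0000 0.0000 -4.0000]
Step 5: x=[5.0000 11.0000 13.0000] v=[-6.0000 2.0000 0.0000]
Max displacement = 3.0000

Answer: 3.0000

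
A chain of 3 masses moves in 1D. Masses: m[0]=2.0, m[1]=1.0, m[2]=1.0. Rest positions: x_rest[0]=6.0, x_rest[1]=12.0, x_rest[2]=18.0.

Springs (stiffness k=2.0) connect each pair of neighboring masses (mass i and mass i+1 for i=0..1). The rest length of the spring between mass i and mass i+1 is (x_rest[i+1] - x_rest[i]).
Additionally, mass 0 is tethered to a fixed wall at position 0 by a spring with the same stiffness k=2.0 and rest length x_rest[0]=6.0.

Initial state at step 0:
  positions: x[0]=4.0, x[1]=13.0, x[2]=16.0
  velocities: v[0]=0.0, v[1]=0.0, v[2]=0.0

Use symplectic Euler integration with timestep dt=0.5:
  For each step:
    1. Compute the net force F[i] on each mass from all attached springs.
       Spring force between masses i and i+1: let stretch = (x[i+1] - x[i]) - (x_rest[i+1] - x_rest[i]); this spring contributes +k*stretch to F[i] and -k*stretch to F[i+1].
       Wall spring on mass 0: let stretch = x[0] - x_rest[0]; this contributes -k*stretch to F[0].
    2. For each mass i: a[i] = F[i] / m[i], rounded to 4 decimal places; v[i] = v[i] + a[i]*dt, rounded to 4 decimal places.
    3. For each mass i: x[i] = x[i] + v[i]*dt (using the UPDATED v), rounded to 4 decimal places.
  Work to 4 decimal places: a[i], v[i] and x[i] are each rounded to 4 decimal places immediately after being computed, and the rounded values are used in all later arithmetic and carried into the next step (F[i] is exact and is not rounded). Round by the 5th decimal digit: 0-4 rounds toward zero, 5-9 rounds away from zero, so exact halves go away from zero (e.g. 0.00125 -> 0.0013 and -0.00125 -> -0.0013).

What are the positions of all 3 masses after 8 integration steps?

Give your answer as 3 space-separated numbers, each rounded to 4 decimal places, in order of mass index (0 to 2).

Step 0: x=[4.0000 13.0000 16.0000] v=[0.0000 0.0000 0.0000]
Step 1: x=[5.2500 10.0000 17.5000] v=[2.5000 -6.0000 3.0000]
Step 2: x=[6.3750 8.3750 18.2500] v=[2.2500 -3.2500 1.5000]
Step 3: x=[6.4063 10.6875 17.0625] v=[0.0625 4.6250 -2.3750]
Step 4: x=[5.9063 14.0469 15.6875] v=[-1.0001 6.7188 -2.7500]
Step 5: x=[5.9649 14.1563 16.4922] v=[0.1171 0.2188 1.6094]
Step 6: x=[6.5801 11.3380 19.1290] v=[1.2304 -5.6367 5.2735]
Step 7: x=[6.7398 10.0362 20.8703] v=[0.3193 -2.6036 3.4825]
Step 8: x=[6.0386 12.5033 20.1945] v=[-1.4024 4.9341 -1.3516]

Answer: 6.0386 12.5033 20.1945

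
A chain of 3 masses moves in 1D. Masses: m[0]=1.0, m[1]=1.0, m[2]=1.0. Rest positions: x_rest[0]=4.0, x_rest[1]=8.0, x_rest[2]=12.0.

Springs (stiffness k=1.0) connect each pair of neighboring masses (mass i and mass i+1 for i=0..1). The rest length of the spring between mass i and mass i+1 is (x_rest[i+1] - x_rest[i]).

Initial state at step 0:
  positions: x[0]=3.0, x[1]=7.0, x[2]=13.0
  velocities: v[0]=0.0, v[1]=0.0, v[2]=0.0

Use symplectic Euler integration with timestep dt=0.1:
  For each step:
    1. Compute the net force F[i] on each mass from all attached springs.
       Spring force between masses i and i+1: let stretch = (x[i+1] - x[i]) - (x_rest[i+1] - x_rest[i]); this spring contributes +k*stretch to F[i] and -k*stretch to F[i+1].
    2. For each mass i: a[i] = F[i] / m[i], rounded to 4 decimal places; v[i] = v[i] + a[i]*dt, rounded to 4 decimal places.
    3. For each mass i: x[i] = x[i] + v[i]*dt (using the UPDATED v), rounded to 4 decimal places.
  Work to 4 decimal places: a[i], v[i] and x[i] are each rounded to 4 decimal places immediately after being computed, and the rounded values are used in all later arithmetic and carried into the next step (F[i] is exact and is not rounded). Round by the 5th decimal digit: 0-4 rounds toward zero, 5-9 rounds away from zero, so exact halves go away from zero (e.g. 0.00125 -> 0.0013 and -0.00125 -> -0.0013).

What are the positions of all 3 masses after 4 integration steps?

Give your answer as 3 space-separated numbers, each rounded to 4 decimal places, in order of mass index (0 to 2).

Answer: 3.0030 7.1911 12.8059

Derivation:
Step 0: x=[3.0000 7.0000 13.0000] v=[0.0000 0.0000 0.0000]
Step 1: x=[3.0000 7.0200 12.9800] v=[0.0000 0.2000 -0.2000]
Step 2: x=[3.0002 7.0594 12.9404] v=[0.0020 0.3940 -0.3960]
Step 3: x=[3.0010 7.1170 12.8820] v=[0.0079 0.5762 -0.5841]
Step 4: x=[3.0030 7.1911 12.8059] v=[0.0195 0.7411 -0.7606]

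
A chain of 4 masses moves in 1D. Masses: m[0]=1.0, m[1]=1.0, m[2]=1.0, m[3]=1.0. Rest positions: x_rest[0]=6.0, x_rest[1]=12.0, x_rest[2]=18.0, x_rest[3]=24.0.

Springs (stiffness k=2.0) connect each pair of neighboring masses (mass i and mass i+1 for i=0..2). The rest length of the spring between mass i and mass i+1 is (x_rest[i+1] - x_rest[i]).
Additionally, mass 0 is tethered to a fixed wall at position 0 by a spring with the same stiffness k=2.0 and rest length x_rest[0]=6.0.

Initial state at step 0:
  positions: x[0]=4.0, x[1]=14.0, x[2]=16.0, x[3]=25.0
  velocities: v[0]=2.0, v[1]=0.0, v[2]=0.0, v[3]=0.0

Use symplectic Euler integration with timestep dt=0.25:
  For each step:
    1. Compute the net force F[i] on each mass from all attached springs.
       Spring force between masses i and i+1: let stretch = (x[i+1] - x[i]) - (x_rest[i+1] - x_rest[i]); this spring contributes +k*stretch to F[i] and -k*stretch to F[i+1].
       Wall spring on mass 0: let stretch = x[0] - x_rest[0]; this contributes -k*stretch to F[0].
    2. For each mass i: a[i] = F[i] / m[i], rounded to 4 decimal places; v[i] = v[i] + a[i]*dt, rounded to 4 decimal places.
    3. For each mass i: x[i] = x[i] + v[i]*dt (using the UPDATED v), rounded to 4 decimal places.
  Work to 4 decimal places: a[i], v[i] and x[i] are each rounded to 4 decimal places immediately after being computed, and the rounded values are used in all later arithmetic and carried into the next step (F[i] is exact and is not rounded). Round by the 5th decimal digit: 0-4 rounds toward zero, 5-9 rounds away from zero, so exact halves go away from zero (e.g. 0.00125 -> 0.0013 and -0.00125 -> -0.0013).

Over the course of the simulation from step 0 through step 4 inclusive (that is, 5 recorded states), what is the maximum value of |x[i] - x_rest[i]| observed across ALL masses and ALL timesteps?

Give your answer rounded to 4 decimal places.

Answer: 2.6677

Derivation:
Step 0: x=[4.0000 14.0000 16.0000 25.0000] v=[2.0000 0.0000 0.0000 0.0000]
Step 1: x=[5.2500 13.0000 16.8750 24.6250] v=[5.0000 -4.0000 3.5000 -1.5000]
Step 2: x=[6.8125 11.5156 18.2344 24.0313] v=[6.2500 -5.9375 5.4375 -2.3750]
Step 3: x=[8.1113 10.2832 19.4786 23.4629] v=[5.1953 -4.9297 4.9766 -2.2735]
Step 4: x=[8.6677 9.9287 20.0714 23.1465] v=[2.2256 -1.4180 2.3711 -1.2657]
Max displacement = 2.6677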